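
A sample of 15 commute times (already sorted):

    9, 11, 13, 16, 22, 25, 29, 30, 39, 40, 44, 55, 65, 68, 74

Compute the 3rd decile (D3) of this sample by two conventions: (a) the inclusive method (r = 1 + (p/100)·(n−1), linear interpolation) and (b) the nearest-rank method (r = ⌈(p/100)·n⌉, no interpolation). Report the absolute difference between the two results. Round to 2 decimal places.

0.60

n = 15.
(a) r = 5.2; between ranks 5 (22) and 6 (25): 22.6.
(b) the nearest-rank method: rank 5 → 22.
|22.6 − 22| = 0.6.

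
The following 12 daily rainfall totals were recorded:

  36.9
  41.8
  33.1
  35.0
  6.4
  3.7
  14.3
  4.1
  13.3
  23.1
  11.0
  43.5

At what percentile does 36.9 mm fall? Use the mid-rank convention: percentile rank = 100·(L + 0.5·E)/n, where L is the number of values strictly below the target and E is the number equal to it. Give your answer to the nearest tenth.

79.2

Sorted: 3.7, 4.1, 6.4, 11.0, 13.3, 14.3, 23.1, 33.1, 35.0, 36.9, 41.8, 43.5.
Count below 36.9: L = 9; count equal: E = 1; n = 12.
Percentile rank = 100·(9 + 0.5·1)/12 = 100·9.5/12 = 79.17.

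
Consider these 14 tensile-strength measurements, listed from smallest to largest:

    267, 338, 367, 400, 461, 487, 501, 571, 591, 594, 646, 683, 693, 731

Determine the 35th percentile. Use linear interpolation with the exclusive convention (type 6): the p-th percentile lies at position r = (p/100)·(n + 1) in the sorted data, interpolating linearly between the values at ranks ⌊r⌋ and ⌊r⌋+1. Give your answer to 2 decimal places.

467.50

n = 14.
r = (35/100)·(14 + 1) = 5.25.
Rank 5 is 461 and rank 6 is 487.
Interpolate: 461 + 0.25·(487 − 461) = 461 + 0.25·26 = 467.5.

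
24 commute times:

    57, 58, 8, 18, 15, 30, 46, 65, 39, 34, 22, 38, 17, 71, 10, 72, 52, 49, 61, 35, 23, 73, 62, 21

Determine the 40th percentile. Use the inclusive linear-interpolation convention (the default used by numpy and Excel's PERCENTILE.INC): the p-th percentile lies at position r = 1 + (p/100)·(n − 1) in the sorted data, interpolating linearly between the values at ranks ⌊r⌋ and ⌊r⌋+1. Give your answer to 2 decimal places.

34.20

Sorted: 8, 10, 15, 17, 18, 21, 22, 23, 30, 34, 35, 38, 39, 46, 49, 52, 57, 58, 61, 62, 65, 71, 72, 73.
n = 24.
r = 1 + (40/100)·(24 − 1) = 1 + 9.2 = 10.2.
Rank 10 is 34 and rank 11 is 35.
Interpolate: 34 + 0.2·(35 − 34) = 34 + 0.2·1 = 34.2.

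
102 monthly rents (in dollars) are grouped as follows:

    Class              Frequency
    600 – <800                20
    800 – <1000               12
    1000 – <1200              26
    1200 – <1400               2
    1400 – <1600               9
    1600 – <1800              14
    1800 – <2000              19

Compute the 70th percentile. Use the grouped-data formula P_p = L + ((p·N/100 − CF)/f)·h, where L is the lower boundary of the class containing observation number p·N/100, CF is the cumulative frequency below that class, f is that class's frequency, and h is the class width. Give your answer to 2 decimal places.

N = 102; target position k = 70/100 · 102 = 71.4.
Cumulative frequencies: 20, 32, 58, 60, 69, 83, 102.
Observation 71.4 falls in the class 1600 – <1800.
L = 1600, CF = 69, f = 14, h = 200.
P70 = 1600 + ((71.4 − 69)/14)·200 = 1600 + 34.2857 = 1634.29.

1634.29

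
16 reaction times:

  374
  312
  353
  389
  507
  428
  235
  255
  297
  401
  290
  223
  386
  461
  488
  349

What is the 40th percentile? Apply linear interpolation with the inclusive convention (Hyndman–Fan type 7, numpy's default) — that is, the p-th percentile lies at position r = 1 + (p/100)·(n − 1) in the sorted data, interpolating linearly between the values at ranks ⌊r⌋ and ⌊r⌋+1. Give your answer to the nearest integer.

Sorted: 223, 235, 255, 290, 297, 312, 349, 353, 374, 386, 389, 401, 428, 461, 488, 507.
n = 16.
r = 1 + (40/100)·(16 − 1) = 1 + 6 = 7.
r is an integer, so P40 is the value at rank 7: 349.

349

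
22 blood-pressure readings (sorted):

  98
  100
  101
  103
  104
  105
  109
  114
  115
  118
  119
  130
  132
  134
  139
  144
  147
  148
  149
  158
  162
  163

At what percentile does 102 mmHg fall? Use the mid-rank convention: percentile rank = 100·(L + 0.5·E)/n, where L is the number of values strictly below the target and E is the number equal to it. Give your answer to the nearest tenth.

Count below 102: L = 3; count equal: E = 0; n = 22.
Percentile rank = 100·(3 + 0.5·0)/22 = 100·3/22 = 13.64.

13.6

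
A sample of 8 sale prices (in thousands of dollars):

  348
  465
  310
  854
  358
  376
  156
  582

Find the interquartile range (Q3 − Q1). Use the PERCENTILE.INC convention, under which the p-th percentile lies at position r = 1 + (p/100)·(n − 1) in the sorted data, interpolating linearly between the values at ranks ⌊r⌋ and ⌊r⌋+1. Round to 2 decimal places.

Sorted: 156, 310, 348, 358, 376, 465, 582, 854.
n = 8.
P25: r = 2.75; ranks 2–3 are 310, 348; interpolating gives 338.5.
P75: r = 6.25; ranks 6–7 are 465, 582; interpolating gives 494.25.
Difference: 494.25 − 338.5 = 155.75.

155.75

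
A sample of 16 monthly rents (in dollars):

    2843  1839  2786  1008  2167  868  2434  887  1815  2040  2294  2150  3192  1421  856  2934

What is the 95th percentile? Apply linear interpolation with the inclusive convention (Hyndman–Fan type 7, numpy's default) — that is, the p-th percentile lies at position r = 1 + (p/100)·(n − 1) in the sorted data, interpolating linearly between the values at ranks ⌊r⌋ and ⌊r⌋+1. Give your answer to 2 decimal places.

2998.50

Sorted: 856, 868, 887, 1008, 1421, 1815, 1839, 2040, 2150, 2167, 2294, 2434, 2786, 2843, 2934, 3192.
n = 16.
r = 1 + (95/100)·(16 − 1) = 1 + 14.25 = 15.25.
Rank 15 is 2934 and rank 16 is 3192.
Interpolate: 2934 + 0.25·(3192 − 2934) = 2934 + 0.25·258 = 2998.5.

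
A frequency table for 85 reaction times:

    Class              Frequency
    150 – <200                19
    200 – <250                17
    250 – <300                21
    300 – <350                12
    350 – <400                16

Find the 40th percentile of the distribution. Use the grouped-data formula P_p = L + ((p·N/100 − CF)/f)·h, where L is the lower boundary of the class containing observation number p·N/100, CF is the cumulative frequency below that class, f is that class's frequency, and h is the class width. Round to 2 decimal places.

N = 85; target position k = 40/100 · 85 = 34.
Cumulative frequencies: 19, 36, 57, 69, 85.
Observation 34 falls in the class 200 – <250.
L = 200, CF = 19, f = 17, h = 50.
P40 = 200 + ((34 − 19)/17)·50 = 200 + 44.1176 = 244.118.

244.12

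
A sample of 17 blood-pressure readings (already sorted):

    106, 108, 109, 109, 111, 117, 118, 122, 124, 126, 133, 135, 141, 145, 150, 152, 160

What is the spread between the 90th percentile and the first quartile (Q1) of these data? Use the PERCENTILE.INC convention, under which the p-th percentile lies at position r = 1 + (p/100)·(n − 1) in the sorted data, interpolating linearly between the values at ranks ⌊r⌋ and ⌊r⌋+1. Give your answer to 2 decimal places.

39.80

n = 17.
P25: r = 5 (integer) → 111.
P90: r = 15.4; ranks 15–16 are 150, 152; interpolating gives 150.8.
Difference: 150.8 − 111 = 39.8.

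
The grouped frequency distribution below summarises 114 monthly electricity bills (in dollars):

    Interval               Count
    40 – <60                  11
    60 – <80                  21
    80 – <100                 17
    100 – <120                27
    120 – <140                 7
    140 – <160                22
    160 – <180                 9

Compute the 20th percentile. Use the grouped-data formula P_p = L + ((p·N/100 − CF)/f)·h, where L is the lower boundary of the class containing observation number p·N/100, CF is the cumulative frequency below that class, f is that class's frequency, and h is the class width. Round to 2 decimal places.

N = 114; target position k = 20/100 · 114 = 22.8.
Cumulative frequencies: 11, 32, 49, 76, 83, 105, 114.
Observation 22.8 falls in the class 60 – <80.
L = 60, CF = 11, f = 21, h = 20.
P20 = 60 + ((22.8 − 11)/21)·20 = 60 + 11.2381 = 71.2381.

71.24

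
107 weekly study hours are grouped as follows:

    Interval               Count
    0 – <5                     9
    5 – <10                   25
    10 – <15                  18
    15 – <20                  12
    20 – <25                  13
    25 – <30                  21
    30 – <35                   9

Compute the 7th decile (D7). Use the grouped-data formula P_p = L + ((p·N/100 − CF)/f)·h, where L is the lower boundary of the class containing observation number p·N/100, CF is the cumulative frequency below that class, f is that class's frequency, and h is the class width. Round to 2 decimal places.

24.19

N = 107; target position k = 70/100 · 107 = 74.9.
Cumulative frequencies: 9, 34, 52, 64, 77, 98, 107.
Observation 74.9 falls in the class 20 – <25.
L = 20, CF = 64, f = 13, h = 5.
P70 = 20 + ((74.9 − 64)/13)·5 = 20 + 4.19231 = 24.1923.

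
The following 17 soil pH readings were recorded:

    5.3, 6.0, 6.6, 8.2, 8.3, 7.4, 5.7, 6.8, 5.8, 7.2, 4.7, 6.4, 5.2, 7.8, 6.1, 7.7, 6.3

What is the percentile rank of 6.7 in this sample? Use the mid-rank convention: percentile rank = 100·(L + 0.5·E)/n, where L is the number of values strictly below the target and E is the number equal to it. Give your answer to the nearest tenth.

Sorted: 4.7, 5.2, 5.3, 5.7, 5.8, 6.0, 6.1, 6.3, 6.4, 6.6, 6.8, 7.2, 7.4, 7.7, 7.8, 8.2, 8.3.
Count below 6.7: L = 10; count equal: E = 0; n = 17.
Percentile rank = 100·(10 + 0.5·0)/17 = 100·10/17 = 58.82.

58.8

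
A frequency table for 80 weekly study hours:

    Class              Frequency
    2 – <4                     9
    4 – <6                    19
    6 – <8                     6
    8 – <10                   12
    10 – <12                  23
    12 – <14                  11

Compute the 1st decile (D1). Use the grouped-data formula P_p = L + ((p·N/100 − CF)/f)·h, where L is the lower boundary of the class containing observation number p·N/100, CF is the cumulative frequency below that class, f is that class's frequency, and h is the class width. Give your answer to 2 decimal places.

N = 80; target position k = 10/100 · 80 = 8.
Cumulative frequencies: 9, 28, 34, 46, 69, 80.
Observation 8 falls in the class 2 – <4.
L = 2, CF = 0, f = 9, h = 2.
P10 = 2 + ((8 − 0)/9)·2 = 2 + 1.77778 = 3.77778.

3.78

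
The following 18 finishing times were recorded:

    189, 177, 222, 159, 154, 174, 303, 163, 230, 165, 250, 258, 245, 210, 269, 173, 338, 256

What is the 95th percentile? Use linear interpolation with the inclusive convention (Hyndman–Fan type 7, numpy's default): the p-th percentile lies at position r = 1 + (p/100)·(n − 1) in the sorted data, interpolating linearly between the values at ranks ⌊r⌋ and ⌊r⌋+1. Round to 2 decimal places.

308.25

Sorted: 154, 159, 163, 165, 173, 174, 177, 189, 210, 222, 230, 245, 250, 256, 258, 269, 303, 338.
n = 18.
r = 1 + (95/100)·(18 − 1) = 1 + 16.15 = 17.15.
Rank 17 is 303 and rank 18 is 338.
Interpolate: 303 + 0.15·(338 − 303) = 303 + 0.15·35 = 308.25.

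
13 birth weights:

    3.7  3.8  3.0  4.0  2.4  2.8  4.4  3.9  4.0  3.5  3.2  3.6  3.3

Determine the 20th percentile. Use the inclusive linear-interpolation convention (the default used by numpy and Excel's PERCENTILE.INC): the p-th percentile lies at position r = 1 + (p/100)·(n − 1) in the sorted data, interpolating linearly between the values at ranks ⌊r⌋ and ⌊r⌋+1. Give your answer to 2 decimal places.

Sorted: 2.4, 2.8, 3.0, 3.2, 3.3, 3.5, 3.6, 3.7, 3.8, 3.9, 4.0, 4.0, 4.4.
n = 13.
r = 1 + (20/100)·(13 − 1) = 1 + 2.4 = 3.4.
Rank 3 is 3.0 and rank 4 is 3.2.
Interpolate: 3.0 + 0.4·(3.2 − 3.0) = 3.0 + 0.4·0.2 = 3.08.

3.08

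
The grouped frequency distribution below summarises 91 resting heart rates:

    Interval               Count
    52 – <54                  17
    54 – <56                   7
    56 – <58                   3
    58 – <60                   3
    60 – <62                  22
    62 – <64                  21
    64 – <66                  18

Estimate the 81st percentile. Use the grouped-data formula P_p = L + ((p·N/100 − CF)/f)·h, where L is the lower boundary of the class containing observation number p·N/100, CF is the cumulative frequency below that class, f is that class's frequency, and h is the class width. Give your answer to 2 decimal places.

N = 91; target position k = 81/100 · 91 = 73.71.
Cumulative frequencies: 17, 24, 27, 30, 52, 73, 91.
Observation 73.71 falls in the class 64 – <66.
L = 64, CF = 73, f = 18, h = 2.
P81 = 64 + ((73.71 − 73)/18)·2 = 64 + 0.0788889 = 64.0789.

64.08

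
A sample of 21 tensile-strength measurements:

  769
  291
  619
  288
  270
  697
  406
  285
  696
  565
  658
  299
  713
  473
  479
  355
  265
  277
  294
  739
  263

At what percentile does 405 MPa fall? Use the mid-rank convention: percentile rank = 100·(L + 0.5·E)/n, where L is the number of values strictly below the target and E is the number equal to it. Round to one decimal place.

Sorted: 263, 265, 270, 277, 285, 288, 291, 294, 299, 355, 406, 473, 479, 565, 619, 658, 696, 697, 713, 739, 769.
Count below 405: L = 10; count equal: E = 0; n = 21.
Percentile rank = 100·(10 + 0.5·0)/21 = 100·10/21 = 47.62.

47.6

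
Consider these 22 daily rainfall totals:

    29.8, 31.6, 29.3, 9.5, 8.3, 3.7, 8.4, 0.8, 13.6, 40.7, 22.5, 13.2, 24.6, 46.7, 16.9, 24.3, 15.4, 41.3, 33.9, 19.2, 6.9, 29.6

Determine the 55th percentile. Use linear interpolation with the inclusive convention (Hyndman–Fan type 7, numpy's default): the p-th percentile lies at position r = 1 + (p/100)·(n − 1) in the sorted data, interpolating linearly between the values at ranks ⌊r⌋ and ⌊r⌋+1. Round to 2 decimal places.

Sorted: 0.8, 3.7, 6.9, 8.3, 8.4, 9.5, 13.2, 13.6, 15.4, 16.9, 19.2, 22.5, 24.3, 24.6, 29.3, 29.6, 29.8, 31.6, 33.9, 40.7, 41.3, 46.7.
n = 22.
r = 1 + (55/100)·(22 − 1) = 1 + 11.55 = 12.55.
Rank 12 is 22.5 and rank 13 is 24.3.
Interpolate: 22.5 + 0.55·(24.3 − 22.5) = 22.5 + 0.55·1.8 = 23.49.

23.49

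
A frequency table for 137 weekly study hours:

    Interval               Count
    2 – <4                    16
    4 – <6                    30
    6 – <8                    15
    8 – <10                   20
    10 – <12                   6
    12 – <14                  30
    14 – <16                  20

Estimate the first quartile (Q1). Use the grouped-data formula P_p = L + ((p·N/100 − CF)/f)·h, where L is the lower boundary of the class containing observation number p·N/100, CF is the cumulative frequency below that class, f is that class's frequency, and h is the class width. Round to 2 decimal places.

5.22

N = 137; target position k = 25/100 · 137 = 34.25.
Cumulative frequencies: 16, 46, 61, 81, 87, 117, 137.
Observation 34.25 falls in the class 4 – <6.
L = 4, CF = 16, f = 30, h = 2.
P25 = 4 + ((34.25 − 16)/30)·2 = 4 + 1.21667 = 5.21667.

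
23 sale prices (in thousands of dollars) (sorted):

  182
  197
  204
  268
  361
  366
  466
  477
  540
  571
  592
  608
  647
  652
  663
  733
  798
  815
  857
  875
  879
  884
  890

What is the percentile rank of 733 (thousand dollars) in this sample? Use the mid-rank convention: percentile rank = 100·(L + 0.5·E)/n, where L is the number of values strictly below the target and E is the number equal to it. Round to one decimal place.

Count below 733: L = 15; count equal: E = 1; n = 23.
Percentile rank = 100·(15 + 0.5·1)/23 = 100·15.5/23 = 67.39.

67.4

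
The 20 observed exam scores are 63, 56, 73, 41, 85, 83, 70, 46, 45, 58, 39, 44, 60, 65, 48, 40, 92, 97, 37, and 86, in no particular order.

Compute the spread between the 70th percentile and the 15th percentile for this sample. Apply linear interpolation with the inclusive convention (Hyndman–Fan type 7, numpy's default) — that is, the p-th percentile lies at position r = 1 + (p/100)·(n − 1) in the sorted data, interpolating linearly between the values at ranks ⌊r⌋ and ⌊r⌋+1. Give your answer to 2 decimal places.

30.05

Sorted: 37, 39, 40, 41, 44, 45, 46, 48, 56, 58, 60, 63, 65, 70, 73, 83, 85, 86, 92, 97.
n = 20.
P15: r = 3.85; ranks 3–4 are 40, 41; interpolating gives 40.85.
P70: r = 14.3; ranks 14–15 are 70, 73; interpolating gives 70.9.
Difference: 70.9 − 40.85 = 30.05.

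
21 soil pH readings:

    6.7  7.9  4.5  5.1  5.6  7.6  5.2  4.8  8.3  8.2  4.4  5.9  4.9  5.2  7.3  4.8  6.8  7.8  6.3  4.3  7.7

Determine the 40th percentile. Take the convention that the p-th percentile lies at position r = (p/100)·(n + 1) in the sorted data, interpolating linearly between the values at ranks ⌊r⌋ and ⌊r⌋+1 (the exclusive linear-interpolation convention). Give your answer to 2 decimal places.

Sorted: 4.3, 4.4, 4.5, 4.8, 4.8, 4.9, 5.1, 5.2, 5.2, 5.6, 5.9, 6.3, 6.7, 6.8, 7.3, 7.6, 7.7, 7.8, 7.9, 8.2, 8.3.
n = 21.
r = (40/100)·(21 + 1) = 8.8.
Rank 8 is 5.2 and rank 9 is 5.2.
Interpolate: 5.2 + 0.8·(5.2 − 5.2) = 5.2 + 0.8·0 = 5.2.

5.20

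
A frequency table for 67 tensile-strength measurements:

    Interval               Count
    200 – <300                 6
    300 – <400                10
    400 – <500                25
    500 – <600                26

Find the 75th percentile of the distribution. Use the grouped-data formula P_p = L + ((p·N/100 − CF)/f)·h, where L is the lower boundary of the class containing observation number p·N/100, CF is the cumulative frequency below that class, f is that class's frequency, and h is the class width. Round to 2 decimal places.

N = 67; target position k = 75/100 · 67 = 50.25.
Cumulative frequencies: 6, 16, 41, 67.
Observation 50.25 falls in the class 500 – <600.
L = 500, CF = 41, f = 26, h = 100.
P75 = 500 + ((50.25 − 41)/26)·100 = 500 + 35.5769 = 535.577.

535.58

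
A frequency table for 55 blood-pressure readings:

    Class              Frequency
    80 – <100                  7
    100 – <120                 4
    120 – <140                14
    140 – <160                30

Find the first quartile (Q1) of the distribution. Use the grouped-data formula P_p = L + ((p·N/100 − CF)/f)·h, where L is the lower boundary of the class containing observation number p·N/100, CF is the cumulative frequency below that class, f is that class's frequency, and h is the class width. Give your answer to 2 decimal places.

123.93

N = 55; target position k = 25/100 · 55 = 13.75.
Cumulative frequencies: 7, 11, 25, 55.
Observation 13.75 falls in the class 120 – <140.
L = 120, CF = 11, f = 14, h = 20.
P25 = 120 + ((13.75 − 11)/14)·20 = 120 + 3.92857 = 123.929.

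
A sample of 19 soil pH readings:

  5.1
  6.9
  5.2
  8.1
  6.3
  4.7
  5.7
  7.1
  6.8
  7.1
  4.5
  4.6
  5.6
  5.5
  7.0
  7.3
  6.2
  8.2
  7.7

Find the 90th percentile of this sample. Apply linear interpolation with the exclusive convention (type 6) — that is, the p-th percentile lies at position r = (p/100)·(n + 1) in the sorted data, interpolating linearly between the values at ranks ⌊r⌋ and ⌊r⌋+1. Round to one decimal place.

Sorted: 4.5, 4.6, 4.7, 5.1, 5.2, 5.5, 5.6, 5.7, 6.2, 6.3, 6.8, 6.9, 7.0, 7.1, 7.1, 7.3, 7.7, 8.1, 8.2.
n = 19.
r = (90/100)·(19 + 1) = 18.
r is an integer, so P90 is the value at rank 18: 8.1.

8.1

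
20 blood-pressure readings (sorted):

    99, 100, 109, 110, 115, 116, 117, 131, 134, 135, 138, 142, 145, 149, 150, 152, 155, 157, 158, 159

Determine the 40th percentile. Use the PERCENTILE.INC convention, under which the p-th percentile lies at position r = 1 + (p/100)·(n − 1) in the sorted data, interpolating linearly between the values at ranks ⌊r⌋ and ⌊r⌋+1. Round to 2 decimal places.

n = 20.
r = 1 + (40/100)·(20 − 1) = 1 + 7.6 = 8.6.
Rank 8 is 131 and rank 9 is 134.
Interpolate: 131 + 0.6·(134 − 131) = 131 + 0.6·3 = 132.8.

132.80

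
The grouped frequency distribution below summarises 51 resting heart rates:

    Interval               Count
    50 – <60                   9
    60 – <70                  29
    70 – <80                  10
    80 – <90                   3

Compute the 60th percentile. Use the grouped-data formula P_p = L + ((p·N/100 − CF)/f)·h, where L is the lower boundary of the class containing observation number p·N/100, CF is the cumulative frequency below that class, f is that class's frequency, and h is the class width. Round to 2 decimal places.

N = 51; target position k = 60/100 · 51 = 30.6.
Cumulative frequencies: 9, 38, 48, 51.
Observation 30.6 falls in the class 60 – <70.
L = 60, CF = 9, f = 29, h = 10.
P60 = 60 + ((30.6 − 9)/29)·10 = 60 + 7.44828 = 67.4483.

67.45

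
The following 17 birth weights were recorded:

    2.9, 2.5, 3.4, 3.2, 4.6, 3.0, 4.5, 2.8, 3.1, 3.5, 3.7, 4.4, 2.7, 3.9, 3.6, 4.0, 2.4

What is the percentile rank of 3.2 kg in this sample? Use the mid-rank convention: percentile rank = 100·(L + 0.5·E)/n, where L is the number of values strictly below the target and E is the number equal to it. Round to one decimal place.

44.1

Sorted: 2.4, 2.5, 2.7, 2.8, 2.9, 3.0, 3.1, 3.2, 3.4, 3.5, 3.6, 3.7, 3.9, 4.0, 4.4, 4.5, 4.6.
Count below 3.2: L = 7; count equal: E = 1; n = 17.
Percentile rank = 100·(7 + 0.5·1)/17 = 100·7.5/17 = 44.12.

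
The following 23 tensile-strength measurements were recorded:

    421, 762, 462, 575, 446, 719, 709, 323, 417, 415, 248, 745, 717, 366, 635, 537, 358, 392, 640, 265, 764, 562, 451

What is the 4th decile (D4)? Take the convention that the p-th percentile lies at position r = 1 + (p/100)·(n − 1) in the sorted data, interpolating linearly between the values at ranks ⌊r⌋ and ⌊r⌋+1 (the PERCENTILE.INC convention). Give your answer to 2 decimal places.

441.00

Sorted: 248, 265, 323, 358, 366, 392, 415, 417, 421, 446, 451, 462, 537, 562, 575, 635, 640, 709, 717, 719, 745, 762, 764.
n = 23.
r = 1 + (40/100)·(23 − 1) = 1 + 8.8 = 9.8.
Rank 9 is 421 and rank 10 is 446.
Interpolate: 421 + 0.8·(446 − 421) = 421 + 0.8·25 = 441.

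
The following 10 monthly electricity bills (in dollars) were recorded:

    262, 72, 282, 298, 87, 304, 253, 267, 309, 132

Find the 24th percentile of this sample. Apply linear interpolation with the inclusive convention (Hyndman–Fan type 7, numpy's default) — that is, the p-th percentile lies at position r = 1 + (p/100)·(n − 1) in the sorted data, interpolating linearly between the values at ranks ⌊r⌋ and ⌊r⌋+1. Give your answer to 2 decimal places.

151.36

Sorted: 72, 87, 132, 253, 262, 267, 282, 298, 304, 309.
n = 10.
r = 1 + (24/100)·(10 − 1) = 1 + 2.16 = 3.16.
Rank 3 is 132 and rank 4 is 253.
Interpolate: 132 + 0.16·(253 − 132) = 132 + 0.16·121 = 151.36.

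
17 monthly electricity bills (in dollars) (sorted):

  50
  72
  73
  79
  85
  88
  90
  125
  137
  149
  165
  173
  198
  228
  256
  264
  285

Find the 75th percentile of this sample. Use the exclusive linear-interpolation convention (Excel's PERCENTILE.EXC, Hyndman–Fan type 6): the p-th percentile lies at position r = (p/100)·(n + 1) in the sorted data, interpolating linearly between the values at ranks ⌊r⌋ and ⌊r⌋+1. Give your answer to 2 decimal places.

213.00

n = 17.
r = (75/100)·(17 + 1) = 13.5.
Rank 13 is 198 and rank 14 is 228.
Interpolate: 198 + 0.5·(228 − 198) = 198 + 0.5·30 = 213.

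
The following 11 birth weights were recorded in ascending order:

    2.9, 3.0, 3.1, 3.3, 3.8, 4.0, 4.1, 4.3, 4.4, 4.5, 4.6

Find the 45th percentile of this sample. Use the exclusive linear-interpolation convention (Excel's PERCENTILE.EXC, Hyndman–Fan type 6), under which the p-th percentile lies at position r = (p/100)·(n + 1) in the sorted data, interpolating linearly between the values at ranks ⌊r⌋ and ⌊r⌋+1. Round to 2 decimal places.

n = 11.
r = (45/100)·(11 + 1) = 5.4.
Rank 5 is 3.8 and rank 6 is 4.0.
Interpolate: 3.8 + 0.4·(4.0 − 3.8) = 3.8 + 0.4·0.2 = 3.88.

3.88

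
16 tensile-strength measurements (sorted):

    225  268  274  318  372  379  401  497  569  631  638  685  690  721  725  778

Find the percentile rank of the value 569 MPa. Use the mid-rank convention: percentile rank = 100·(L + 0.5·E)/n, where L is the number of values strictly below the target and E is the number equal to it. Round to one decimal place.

Count below 569: L = 8; count equal: E = 1; n = 16.
Percentile rank = 100·(8 + 0.5·1)/16 = 100·8.5/16 = 53.12.

53.1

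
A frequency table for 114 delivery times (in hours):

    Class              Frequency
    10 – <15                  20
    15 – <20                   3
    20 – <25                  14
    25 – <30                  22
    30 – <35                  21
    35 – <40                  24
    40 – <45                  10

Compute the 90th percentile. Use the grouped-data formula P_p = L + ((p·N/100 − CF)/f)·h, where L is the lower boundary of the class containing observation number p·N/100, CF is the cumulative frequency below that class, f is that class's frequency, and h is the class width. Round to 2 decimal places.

N = 114; target position k = 90/100 · 114 = 102.6.
Cumulative frequencies: 20, 23, 37, 59, 80, 104, 114.
Observation 102.6 falls in the class 35 – <40.
L = 35, CF = 80, f = 24, h = 5.
P90 = 35 + ((102.6 − 80)/24)·5 = 35 + 4.70833 = 39.7083.

39.71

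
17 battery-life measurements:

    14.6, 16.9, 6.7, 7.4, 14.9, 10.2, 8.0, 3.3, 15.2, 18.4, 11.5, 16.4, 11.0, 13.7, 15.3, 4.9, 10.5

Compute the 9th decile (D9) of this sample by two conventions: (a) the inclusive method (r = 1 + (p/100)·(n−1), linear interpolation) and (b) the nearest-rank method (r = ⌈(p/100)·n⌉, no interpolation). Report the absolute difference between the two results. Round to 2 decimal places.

0.30

Sorted: 3.3, 4.9, 6.7, 7.4, 8.0, 10.2, 10.5, 11.0, 11.5, 13.7, 14.6, 14.9, 15.2, 15.3, 16.4, 16.9, 18.4.
n = 17.
(a) r = 15.4; between ranks 15 (16.4) and 16 (16.9): 16.6.
(b) the nearest-rank method: rank 16 → 16.9.
|16.6 − 16.9| = 0.3.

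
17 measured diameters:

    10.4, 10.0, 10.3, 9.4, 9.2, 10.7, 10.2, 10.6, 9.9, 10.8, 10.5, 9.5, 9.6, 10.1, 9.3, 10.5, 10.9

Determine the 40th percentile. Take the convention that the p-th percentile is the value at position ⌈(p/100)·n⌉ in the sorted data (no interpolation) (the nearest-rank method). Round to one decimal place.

Sorted: 9.2, 9.3, 9.4, 9.5, 9.6, 9.9, 10.0, 10.1, 10.2, 10.3, 10.4, 10.5, 10.5, 10.6, 10.7, 10.8, 10.9.
n = 17.
Position = ⌈40/100 · 17⌉ = ⌈6.8⌉ = 7.
The value at rank 7 is 10.0.

10.0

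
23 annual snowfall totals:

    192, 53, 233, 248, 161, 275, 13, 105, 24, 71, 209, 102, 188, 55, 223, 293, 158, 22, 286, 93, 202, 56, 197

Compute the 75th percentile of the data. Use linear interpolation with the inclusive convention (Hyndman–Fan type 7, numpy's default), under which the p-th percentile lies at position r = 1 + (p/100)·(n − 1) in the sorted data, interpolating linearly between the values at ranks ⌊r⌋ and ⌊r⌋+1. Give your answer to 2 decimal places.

216.00

Sorted: 13, 22, 24, 53, 55, 56, 71, 93, 102, 105, 158, 161, 188, 192, 197, 202, 209, 223, 233, 248, 275, 286, 293.
n = 23.
r = 1 + (75/100)·(23 − 1) = 1 + 16.5 = 17.5.
Rank 17 is 209 and rank 18 is 223.
Interpolate: 209 + 0.5·(223 − 209) = 209 + 0.5·14 = 216.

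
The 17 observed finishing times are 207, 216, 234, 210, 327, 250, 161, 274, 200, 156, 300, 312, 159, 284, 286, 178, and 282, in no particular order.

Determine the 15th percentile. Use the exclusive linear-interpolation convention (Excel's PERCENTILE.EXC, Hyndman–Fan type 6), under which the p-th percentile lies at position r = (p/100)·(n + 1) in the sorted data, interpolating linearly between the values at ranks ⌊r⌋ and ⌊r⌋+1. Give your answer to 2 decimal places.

160.40

Sorted: 156, 159, 161, 178, 200, 207, 210, 216, 234, 250, 274, 282, 284, 286, 300, 312, 327.
n = 17.
r = (15/100)·(17 + 1) = 2.7.
Rank 2 is 159 and rank 3 is 161.
Interpolate: 159 + 0.7·(161 − 159) = 159 + 0.7·2 = 160.4.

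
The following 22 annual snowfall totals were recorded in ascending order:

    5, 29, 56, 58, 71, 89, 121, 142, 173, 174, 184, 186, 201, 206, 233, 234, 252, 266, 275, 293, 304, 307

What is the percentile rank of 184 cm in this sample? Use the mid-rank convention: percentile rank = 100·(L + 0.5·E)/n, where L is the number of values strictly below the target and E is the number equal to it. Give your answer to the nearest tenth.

Count below 184: L = 10; count equal: E = 1; n = 22.
Percentile rank = 100·(10 + 0.5·1)/22 = 100·10.5/22 = 47.73.

47.7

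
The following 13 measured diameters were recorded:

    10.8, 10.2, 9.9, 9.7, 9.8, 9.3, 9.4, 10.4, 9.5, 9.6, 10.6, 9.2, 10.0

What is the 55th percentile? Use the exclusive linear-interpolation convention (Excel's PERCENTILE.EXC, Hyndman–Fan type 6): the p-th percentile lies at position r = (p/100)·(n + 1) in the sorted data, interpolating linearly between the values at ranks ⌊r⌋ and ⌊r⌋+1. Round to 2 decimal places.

9.87

Sorted: 9.2, 9.3, 9.4, 9.5, 9.6, 9.7, 9.8, 9.9, 10.0, 10.2, 10.4, 10.6, 10.8.
n = 13.
r = (55/100)·(13 + 1) = 7.7.
Rank 7 is 9.8 and rank 8 is 9.9.
Interpolate: 9.8 + 0.7·(9.9 − 9.8) = 9.8 + 0.7·0.1 = 9.87.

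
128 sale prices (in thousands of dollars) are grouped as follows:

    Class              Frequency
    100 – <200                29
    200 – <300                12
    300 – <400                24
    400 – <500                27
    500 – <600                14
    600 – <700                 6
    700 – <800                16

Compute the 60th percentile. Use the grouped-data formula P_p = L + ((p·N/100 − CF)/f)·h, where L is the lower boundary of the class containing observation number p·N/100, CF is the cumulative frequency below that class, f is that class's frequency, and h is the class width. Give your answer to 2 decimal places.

443.70

N = 128; target position k = 60/100 · 128 = 76.8.
Cumulative frequencies: 29, 41, 65, 92, 106, 112, 128.
Observation 76.8 falls in the class 400 – <500.
L = 400, CF = 65, f = 27, h = 100.
P60 = 400 + ((76.8 − 65)/27)·100 = 400 + 43.7037 = 443.704.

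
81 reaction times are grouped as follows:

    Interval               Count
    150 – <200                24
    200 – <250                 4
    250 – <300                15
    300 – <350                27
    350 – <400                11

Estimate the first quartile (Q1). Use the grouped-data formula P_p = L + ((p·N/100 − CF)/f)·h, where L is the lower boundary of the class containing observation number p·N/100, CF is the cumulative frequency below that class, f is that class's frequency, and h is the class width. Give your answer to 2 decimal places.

192.19

N = 81; target position k = 25/100 · 81 = 20.25.
Cumulative frequencies: 24, 28, 43, 70, 81.
Observation 20.25 falls in the class 150 – <200.
L = 150, CF = 0, f = 24, h = 50.
P25 = 150 + ((20.25 − 0)/24)·50 = 150 + 42.1875 = 192.188.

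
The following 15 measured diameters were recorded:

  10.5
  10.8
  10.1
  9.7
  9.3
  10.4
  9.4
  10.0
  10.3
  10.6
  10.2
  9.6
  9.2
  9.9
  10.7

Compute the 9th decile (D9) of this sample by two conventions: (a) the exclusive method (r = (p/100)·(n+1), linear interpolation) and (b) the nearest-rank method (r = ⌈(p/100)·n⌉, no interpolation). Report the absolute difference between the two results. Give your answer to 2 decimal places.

0.04

Sorted: 9.2, 9.3, 9.4, 9.6, 9.7, 9.9, 10.0, 10.1, 10.2, 10.3, 10.4, 10.5, 10.6, 10.7, 10.8.
n = 15.
(a) r = 14.4; between ranks 14 (10.7) and 15 (10.8): 10.74.
(b) the nearest-rank method: rank 14 → 10.7.
|10.74 − 10.7| = 0.04.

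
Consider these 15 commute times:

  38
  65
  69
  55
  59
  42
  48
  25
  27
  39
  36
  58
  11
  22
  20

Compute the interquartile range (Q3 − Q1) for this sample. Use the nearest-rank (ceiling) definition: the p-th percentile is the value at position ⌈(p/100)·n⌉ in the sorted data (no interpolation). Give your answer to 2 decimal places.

33.00

Sorted: 11, 20, 22, 25, 27, 36, 38, 39, 42, 48, 55, 58, 59, 65, 69.
n = 15.
P25: rank ⌈25/100·15⌉ = 4 → 25.
P75: rank ⌈75/100·15⌉ = 12 → 58.
Difference: 58 − 25 = 33.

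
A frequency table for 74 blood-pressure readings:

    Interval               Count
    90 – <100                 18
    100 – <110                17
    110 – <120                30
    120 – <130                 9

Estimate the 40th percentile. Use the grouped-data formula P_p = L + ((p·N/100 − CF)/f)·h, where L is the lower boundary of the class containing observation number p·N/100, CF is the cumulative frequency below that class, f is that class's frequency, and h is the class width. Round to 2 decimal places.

N = 74; target position k = 40/100 · 74 = 29.6.
Cumulative frequencies: 18, 35, 65, 74.
Observation 29.6 falls in the class 100 – <110.
L = 100, CF = 18, f = 17, h = 10.
P40 = 100 + ((29.6 − 18)/17)·10 = 100 + 6.82353 = 106.824.

106.82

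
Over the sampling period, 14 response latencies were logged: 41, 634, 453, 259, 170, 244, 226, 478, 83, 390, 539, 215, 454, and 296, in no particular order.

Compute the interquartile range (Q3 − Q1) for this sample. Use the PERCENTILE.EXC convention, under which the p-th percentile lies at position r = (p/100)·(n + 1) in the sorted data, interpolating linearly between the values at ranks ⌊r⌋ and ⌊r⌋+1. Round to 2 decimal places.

Sorted: 41, 83, 170, 215, 226, 244, 259, 296, 390, 453, 454, 478, 539, 634.
n = 14.
P25: r = 3.75; ranks 3–4 are 170, 215; interpolating gives 203.75.
P75: r = 11.25; ranks 11–12 are 454, 478; interpolating gives 460.
Difference: 460 − 203.75 = 256.25.

256.25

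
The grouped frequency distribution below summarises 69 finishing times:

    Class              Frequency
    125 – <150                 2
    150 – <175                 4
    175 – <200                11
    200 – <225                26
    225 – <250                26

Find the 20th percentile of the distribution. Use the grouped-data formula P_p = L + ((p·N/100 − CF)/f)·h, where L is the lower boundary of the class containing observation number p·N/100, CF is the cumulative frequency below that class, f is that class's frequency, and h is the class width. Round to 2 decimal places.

N = 69; target position k = 20/100 · 69 = 13.8.
Cumulative frequencies: 2, 6, 17, 43, 69.
Observation 13.8 falls in the class 175 – <200.
L = 175, CF = 6, f = 11, h = 25.
P20 = 175 + ((13.8 − 6)/11)·25 = 175 + 17.7273 = 192.727.

192.73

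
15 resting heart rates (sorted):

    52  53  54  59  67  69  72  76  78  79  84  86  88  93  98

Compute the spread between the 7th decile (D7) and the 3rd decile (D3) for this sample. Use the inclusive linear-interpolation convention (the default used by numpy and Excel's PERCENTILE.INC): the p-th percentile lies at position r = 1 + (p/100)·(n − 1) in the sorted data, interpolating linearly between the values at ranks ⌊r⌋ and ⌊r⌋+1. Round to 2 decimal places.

n = 15.
P30: r = 5.2; ranks 5–6 are 67, 69; interpolating gives 67.4.
P70: r = 10.8; ranks 10–11 are 79, 84; interpolating gives 83.
Difference: 83 − 67.4 = 15.6.

15.60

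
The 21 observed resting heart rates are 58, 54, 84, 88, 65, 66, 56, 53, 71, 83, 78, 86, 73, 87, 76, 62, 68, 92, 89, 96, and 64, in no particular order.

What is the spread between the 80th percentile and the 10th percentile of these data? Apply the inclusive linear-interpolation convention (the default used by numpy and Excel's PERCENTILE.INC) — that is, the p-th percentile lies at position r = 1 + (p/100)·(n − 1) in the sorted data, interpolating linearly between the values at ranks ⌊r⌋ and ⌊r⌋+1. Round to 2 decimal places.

Sorted: 53, 54, 56, 58, 62, 64, 65, 66, 68, 71, 73, 76, 78, 83, 84, 86, 87, 88, 89, 92, 96.
n = 21.
P10: r = 3 (integer) → 56.
P80: r = 17 (integer) → 87.
Difference: 87 − 56 = 31.

31.00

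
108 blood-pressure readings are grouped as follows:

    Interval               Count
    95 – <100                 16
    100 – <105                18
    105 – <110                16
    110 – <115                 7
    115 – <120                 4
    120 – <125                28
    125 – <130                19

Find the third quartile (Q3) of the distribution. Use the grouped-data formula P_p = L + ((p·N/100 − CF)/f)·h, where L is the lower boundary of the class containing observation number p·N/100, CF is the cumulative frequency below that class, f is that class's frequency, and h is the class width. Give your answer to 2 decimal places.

N = 108; target position k = 75/100 · 108 = 81.
Cumulative frequencies: 16, 34, 50, 57, 61, 89, 108.
Observation 81 falls in the class 120 – <125.
L = 120, CF = 61, f = 28, h = 5.
P75 = 120 + ((81 − 61)/28)·5 = 120 + 3.57143 = 123.571.

123.57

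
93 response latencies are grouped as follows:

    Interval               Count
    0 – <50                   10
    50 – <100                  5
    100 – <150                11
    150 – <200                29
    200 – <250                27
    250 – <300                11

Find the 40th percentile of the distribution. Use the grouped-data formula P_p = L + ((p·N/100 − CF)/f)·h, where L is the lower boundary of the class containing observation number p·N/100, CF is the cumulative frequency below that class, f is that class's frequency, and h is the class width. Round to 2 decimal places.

N = 93; target position k = 40/100 · 93 = 37.2.
Cumulative frequencies: 10, 15, 26, 55, 82, 93.
Observation 37.2 falls in the class 150 – <200.
L = 150, CF = 26, f = 29, h = 50.
P40 = 150 + ((37.2 − 26)/29)·50 = 150 + 19.3103 = 169.31.

169.31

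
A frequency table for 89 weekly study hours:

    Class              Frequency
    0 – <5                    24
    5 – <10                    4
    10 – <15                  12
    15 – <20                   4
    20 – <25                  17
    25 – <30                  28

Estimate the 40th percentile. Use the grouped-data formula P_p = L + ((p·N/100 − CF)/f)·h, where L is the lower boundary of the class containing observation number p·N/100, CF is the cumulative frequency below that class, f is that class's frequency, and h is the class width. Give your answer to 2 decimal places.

N = 89; target position k = 40/100 · 89 = 35.6.
Cumulative frequencies: 24, 28, 40, 44, 61, 89.
Observation 35.6 falls in the class 10 – <15.
L = 10, CF = 28, f = 12, h = 5.
P40 = 10 + ((35.6 − 28)/12)·5 = 10 + 3.16667 = 13.1667.

13.17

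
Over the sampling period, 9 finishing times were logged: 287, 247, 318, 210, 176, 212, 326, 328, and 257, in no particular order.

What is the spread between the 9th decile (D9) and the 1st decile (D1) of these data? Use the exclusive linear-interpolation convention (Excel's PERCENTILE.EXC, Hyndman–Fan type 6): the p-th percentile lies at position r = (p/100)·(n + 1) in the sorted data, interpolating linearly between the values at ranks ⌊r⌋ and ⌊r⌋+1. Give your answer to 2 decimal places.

152.00

Sorted: 176, 210, 212, 247, 257, 287, 318, 326, 328.
n = 9.
P10: r = 1 (integer) → 176.
P90: r = 9 (integer) → 328.
Difference: 328 − 176 = 152.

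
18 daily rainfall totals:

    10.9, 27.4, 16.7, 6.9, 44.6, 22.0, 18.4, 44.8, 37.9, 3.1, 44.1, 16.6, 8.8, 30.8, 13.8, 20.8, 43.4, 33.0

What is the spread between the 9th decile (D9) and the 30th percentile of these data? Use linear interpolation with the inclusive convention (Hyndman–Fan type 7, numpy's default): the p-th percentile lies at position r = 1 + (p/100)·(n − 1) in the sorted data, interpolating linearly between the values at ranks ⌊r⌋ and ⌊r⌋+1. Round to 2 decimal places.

27.64

Sorted: 3.1, 6.9, 8.8, 10.9, 13.8, 16.6, 16.7, 18.4, 20.8, 22.0, 27.4, 30.8, 33.0, 37.9, 43.4, 44.1, 44.6, 44.8.
n = 18.
P30: r = 6.1; ranks 6–7 are 16.6, 16.7; interpolating gives 16.61.
P90: r = 16.3; ranks 16–17 are 44.1, 44.6; interpolating gives 44.25.
Difference: 44.25 − 16.61 = 27.64.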